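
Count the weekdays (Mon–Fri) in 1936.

262

1 January 1936 is a Wednesday.
The range spans 366 days (inclusive of both endpoints).
366 = 7 × 52 + 2, so there are 52 full weeks plus 2 extra days.
Each full week contributes 5 weekdays (Mon–Fri): 52 × 5 = 260.
The 2 extra days are Wed, Thu — 2 of them qualify.
Total: 260 + 2 = 262.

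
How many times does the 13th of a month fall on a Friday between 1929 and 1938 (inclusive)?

Friday-the-13ths by year:
1929: Sep, Dec
1930: Jun
1931: Feb, Mar, Nov
1932: May
1933: Jan, Oct
1934: Apr, Jul
1935: Sep, Dec
1936: Mar, Nov
1937: Aug
1938: May

17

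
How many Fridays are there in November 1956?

1956-11-01 is a Thursday.
That's 30 days from start to end, counting both.
30 = 7 × 4 + 2, so there are 4 full weeks plus 2 extra days.
Each full week contributes one Friday: 4 so far.
The 2 extra days are Thursday, Friday — 1 of them qualifies.
Total: 4 + 1 = 5.

5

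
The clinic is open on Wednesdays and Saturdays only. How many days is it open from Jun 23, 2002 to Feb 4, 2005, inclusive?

273

Jun 23, 2002 is a Sunday.
That's 958 days from start to end, counting both.
958 = 7 × 136 + 6, so there are 136 full weeks plus 6 extra days.
Each full week contributes 2 days from the set (Wed, Sat): 136 × 2 = 272.
The 6 extra days are Sunday, Monday, Tuesday, Wednesday, Thursday, Friday — 1 of them qualifies.
Total: 272 + 1 = 273.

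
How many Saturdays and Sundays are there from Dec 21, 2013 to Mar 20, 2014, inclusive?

Dec 21, 2013 is a Saturday.
From Dec 21, 2013 to Mar 20, 2014 is 90 days inclusive.
90 = 7 × 12 + 6, so there are 12 full weeks plus 6 extra days.
Each full week contributes 2 weekend days (Sat, Sun): 12 × 2 = 24.
The 6 extra days are Saturday, Sunday, Monday, Tuesday, Wednesday, Thursday — 2 of them qualify.
Total: 24 + 2 = 26.

26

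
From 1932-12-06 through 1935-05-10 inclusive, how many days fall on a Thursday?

1932-12-06 is a Tuesday.
That's 886 days from start to end, counting both.
886 = 7 × 126 + 4, so there are 126 full weeks plus 4 extra days.
Each full week contributes one Thursday: 126 so far.
The 4 extra days are Tue, Wed, Thu, Fri — 1 of them qualifies.
Total: 126 + 1 = 127.

127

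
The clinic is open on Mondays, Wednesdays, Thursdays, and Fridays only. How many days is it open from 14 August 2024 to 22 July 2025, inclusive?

14 August 2024 is a Wednesday.
From 14 August 2024 to 22 July 2025 is 343 days inclusive.
343 = 7 × 49, so the span is exactly 49 full weeks.
Each full week contributes 4 days from the set (Mon, Wed, Thu, Fri): 49 × 4 = 196.

196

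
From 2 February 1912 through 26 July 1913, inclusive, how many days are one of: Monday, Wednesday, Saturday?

2 February 1912 is a Friday.
From 2 February 1912 to 26 July 1913 is 541 days inclusive.
541 = 7 × 77 + 2, so there are 77 full weeks plus 2 extra days.
Each full week contributes 3 days from the set (Mon, Wed, Sat): 77 × 3 = 231.
The 2 extra days are Friday, Saturday — 1 of them qualifies.
Total: 231 + 1 = 232.

232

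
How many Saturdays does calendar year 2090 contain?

52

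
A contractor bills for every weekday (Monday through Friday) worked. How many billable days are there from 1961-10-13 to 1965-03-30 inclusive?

903

1961-10-13 is a Friday.
From 1961-10-13 to 1965-03-30 is 1265 days inclusive.
1265 = 7 × 180 + 5, so there are 180 full weeks plus 5 extra days.
Each full week contributes 5 weekdays (Mon–Fri): 180 × 5 = 900.
The 5 extra days are Friday, Saturday, Sunday, Monday, Tuesday — 3 of them qualify.
Total: 900 + 3 = 903.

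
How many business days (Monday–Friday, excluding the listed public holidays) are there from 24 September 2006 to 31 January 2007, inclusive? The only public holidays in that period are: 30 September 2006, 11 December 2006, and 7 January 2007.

24 September 2006 is a Sunday.
The range spans 130 days (inclusive of both endpoints).
130 = 7 × 18 + 4, so there are 18 full weeks plus 4 extra days.
Each full week contributes 5 weekdays (Mon–Fri): 18 × 5 = 90.
The 4 extra days are Sun, Mon, Tue, Wed — 3 of them qualify.
Total: 90 + 3 = 93.
Holidays: 30 September 2006 (Sat); 11 December 2006 (Mon); 7 January 2007 (Sun).
1 of the 3 holidays fall on weekdays; the rest are weekends and were already excluded.
Business days: 93 − 1 = 92.

92 business days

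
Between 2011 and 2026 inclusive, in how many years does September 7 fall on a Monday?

Day of week of September 7 in each year:
2011: Wed, 2012: Fri, 2013: Sat, 2014: Sun, 2015: Mon ✓, 2016: Wed, 2017: Thu, 2018: Fri, 2019: Sat, 2020: Mon ✓, 2021: Tue, 2022: Wed, 2023: Thu, 2024: Sat, 2025: Sun, 2026: Mon ✓
Mondays: 2015, 2020, 2026.

3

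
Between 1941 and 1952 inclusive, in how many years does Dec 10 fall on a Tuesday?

1

Day of week of December 10 in each year:
1941: Wed, 1942: Thu, 1943: Fri, 1944: Sun, 1945: Mon, 1946: Tue ✓, 1947: Wed, 1948: Fri, 1949: Sat, 1950: Sun, 1951: Mon, 1952: Wed
Tuesdays: 1946.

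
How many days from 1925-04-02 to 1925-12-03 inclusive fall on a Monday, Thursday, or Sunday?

106

1925-04-02 is a Thursday.
That's 246 days from start to end, counting both.
246 = 7 × 35 + 1, so there are 35 full weeks plus 1 extra day.
Each full week contributes 3 days from the set (Mon, Thu, Sun): 35 × 3 = 105.
The 1 extra day is Thu — 1 of them qualifies.
Total: 105 + 1 = 106.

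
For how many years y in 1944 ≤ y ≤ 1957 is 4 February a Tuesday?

1

Day of week of February 4 in each year:
1944: Fri, 1945: Sun, 1946: Mon, 1947: Tue ✓, 1948: Wed, 1949: Fri, 1950: Sat, 1951: Sun, 1952: Mon, 1953: Wed, 1954: Thu, 1955: Fri, 1956: Sat, 1957: Mon
Tuesdays: 1947.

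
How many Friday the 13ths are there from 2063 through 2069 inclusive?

Friday-the-13ths by year:
2063: Apr, Jul
2064: Jun
2065: Feb, Mar, Nov
2066: Aug
2067: May
2068: Jan, Apr, Jul
2069: Sep, Dec

13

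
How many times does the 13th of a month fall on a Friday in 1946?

The 13th falls on a Friday when the month's 13th has weekday Fri.
Jan 13 is Sun; Feb 13 is Wed; Mar 13 is Wed; Apr 13 is Sat; May 13 is Mon; Jun 13 is Thu; Jul 13 is Sat; Aug 13 is Tue; Sep 13 is Fri ✓; Oct 13 is Sun; Nov 13 is Wed; Dec 13 is Fri ✓.
Friday the 13ths: Sep, Dec.

2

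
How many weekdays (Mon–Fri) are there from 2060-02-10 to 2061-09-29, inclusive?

428 weekdays

2060-02-10 is a Tuesday.
The range spans 598 days (inclusive of both endpoints).
598 = 7 × 85 + 3, so there are 85 full weeks plus 3 extra days.
Each full week contributes 5 weekdays (Mon–Fri): 85 × 5 = 425.
The 3 extra days are Tue, Wed, Thu — 3 of them qualify.
Total: 425 + 3 = 428.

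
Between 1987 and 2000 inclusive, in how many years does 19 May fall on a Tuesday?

3

Day of week of May 19 in each year:
1987: Tue ✓, 1988: Thu, 1989: Fri, 1990: Sat, 1991: Sun, 1992: Tue ✓, 1993: Wed, 1994: Thu, 1995: Fri, 1996: Sun, 1997: Mon, 1998: Tue ✓, 1999: Wed, 2000: Fri
Tuesdays: 1987, 1992, 1998.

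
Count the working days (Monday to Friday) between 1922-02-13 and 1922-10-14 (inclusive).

175

1922-02-13 is a Monday.
The range spans 244 days (inclusive of both endpoints).
244 = 7 × 34 + 6, so there are 34 full weeks plus 6 extra days.
Each full week contributes 5 weekdays (Mon–Fri): 34 × 5 = 170.
The 6 extra days are Mon, Tue, Wed, Thu, Fri, Sat — 5 of them qualify.
Total: 170 + 5 = 175.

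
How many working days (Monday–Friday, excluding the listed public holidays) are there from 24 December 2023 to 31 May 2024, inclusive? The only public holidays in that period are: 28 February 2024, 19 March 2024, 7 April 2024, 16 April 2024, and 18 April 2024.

111

24 December 2023 is a Sunday.
That's 160 days from start to end, counting both.
160 = 7 × 22 + 6, so there are 22 full weeks plus 6 extra days.
Each full week contributes 5 weekdays (Mon–Fri): 22 × 5 = 110.
The 6 extra days are Sun, Mon, Tue, Wed, Thu, Fri — 5 of them qualify.
Total: 110 + 5 = 115.
Holidays: 28 February 2024 (Wed); 19 March 2024 (Tue); 7 April 2024 (Sun); 16 April 2024 (Tue); 18 April 2024 (Thu).
4 of the 5 holidays fall on weekdays; the rest are weekends and were already excluded.
Business days: 115 − 4 = 111.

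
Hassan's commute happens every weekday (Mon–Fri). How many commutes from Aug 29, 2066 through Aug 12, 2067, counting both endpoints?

Aug 29, 2066 is a Sunday.
That's 349 days from start to end, counting both.
349 = 7 × 49 + 6, so there are 49 full weeks plus 6 extra days.
Each full week contributes 5 weekdays (Mon–Fri): 49 × 5 = 245.
The 6 extra days are Sunday, Monday, Tuesday, Wednesday, Thursday, Friday — 5 of them qualify.
Total: 245 + 5 = 250.

250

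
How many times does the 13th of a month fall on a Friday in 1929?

2

The 13th falls on a Friday when the month's 13th has weekday Fri.
Jan 13 is Sun; Feb 13 is Wed; Mar 13 is Wed; Apr 13 is Sat; May 13 is Mon; Jun 13 is Thu; Jul 13 is Sat; Aug 13 is Tue; Sep 13 is Fri ✓; Oct 13 is Sun; Nov 13 is Wed; Dec 13 is Fri ✓.
Friday the 13ths: Sep, Dec.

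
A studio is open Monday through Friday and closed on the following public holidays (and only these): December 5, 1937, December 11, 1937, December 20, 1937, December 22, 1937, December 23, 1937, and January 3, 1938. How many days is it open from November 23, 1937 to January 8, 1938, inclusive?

November 23, 1937 is a Tuesday.
From November 23, 1937 to January 8, 1938 is 47 days inclusive.
47 = 7 × 6 + 5, so there are 6 full weeks plus 5 extra days.
Each full week contributes 5 weekdays (Mon–Fri): 6 × 5 = 30.
The 5 extra days are Tuesday, Wednesday, Thursday, Friday, Saturday — 4 of them qualify.
Total: 30 + 4 = 34.
Holidays: December 5, 1937 (Sun); December 11, 1937 (Sat); December 20, 1937 (Mon); December 22, 1937 (Wed); December 23, 1937 (Thu); January 3, 1938 (Mon).
4 of the 6 holidays fall on weekdays; the rest are weekends and were already excluded.
Business days: 34 − 4 = 30.

30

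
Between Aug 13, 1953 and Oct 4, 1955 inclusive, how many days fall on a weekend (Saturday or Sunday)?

224

Aug 13, 1953 is a Thursday.
That's 783 days from start to end, counting both.
783 = 7 × 111 + 6, so there are 111 full weeks plus 6 extra days.
Each full week contributes 2 weekend days (Sat, Sun): 111 × 2 = 222.
The 6 extra days are Thursday, Friday, Saturday, Sunday, Monday, Tuesday — 2 of them qualify.
Total: 222 + 2 = 224.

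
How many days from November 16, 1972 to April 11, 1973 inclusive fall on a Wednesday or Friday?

42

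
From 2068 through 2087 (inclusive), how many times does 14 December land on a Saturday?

4

Day of week of December 14 in each year:
2068: Fri, 2069: Sat ✓, 2070: Sun, 2071: Mon, 2072: Wed, 2073: Thu, 2074: Fri, 2075: Sat ✓, 2076: Mon, 2077: Tue, 2078: Wed, 2079: Thu, 2080: Sat ✓, 2081: Sun, 2082: Mon, 2083: Tue, 2084: Thu, 2085: Fri, 2086: Sat ✓, 2087: Sun
Saturdays: 2069, 2075, 2080, 2086.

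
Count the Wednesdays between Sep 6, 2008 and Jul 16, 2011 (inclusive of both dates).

Sep 6, 2008 is a Saturday.
The range spans 1044 days (inclusive of both endpoints).
1044 = 7 × 149 + 1, so there are 149 full weeks plus 1 extra day.
Each full week contributes one Wednesday: 149 so far.
The 1 extra day is Sat — none qualify.
Total: 149 + 0 = 149.

149 Wednesdays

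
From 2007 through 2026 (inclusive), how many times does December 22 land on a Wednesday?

2

Day of week of December 22 in each year:
2007: Sat, 2008: Mon, 2009: Tue, 2010: Wed ✓, 2011: Thu, 2012: Sat, 2013: Sun, 2014: Mon, 2015: Tue, 2016: Thu, 2017: Fri, 2018: Sat, 2019: Sun, 2020: Tue, 2021: Wed ✓, 2022: Thu, 2023: Fri, 2024: Sun, 2025: Mon, 2026: Tue
Wednesdays: 2010, 2021.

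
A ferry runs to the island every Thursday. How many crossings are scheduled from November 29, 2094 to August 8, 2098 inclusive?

193

November 29, 2094 is a Monday.
That's 1349 days from start to end, counting both.
1349 = 7 × 192 + 5, so there are 192 full weeks plus 5 extra days.
Each full week contributes one Thursday: 192 so far.
The 5 extra days are Mon, Tue, Wed, Thu, Fri — 1 of them qualifies.
Total: 192 + 1 = 193.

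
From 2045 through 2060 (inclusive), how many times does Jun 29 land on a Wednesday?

Day of week of June 29 in each year:
2045: Thu, 2046: Fri, 2047: Sat, 2048: Mon, 2049: Tue, 2050: Wed ✓, 2051: Thu, 2052: Sat, 2053: Sun, 2054: Mon, 2055: Tue, 2056: Thu, 2057: Fri, 2058: Sat, 2059: Sun, 2060: Tue
Wednesdays: 2050.

1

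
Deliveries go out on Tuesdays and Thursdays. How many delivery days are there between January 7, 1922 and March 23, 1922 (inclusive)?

January 7, 1922 is a Saturday.
The range spans 76 days (inclusive of both endpoints).
76 = 7 × 10 + 6, so there are 10 full weeks plus 6 extra days.
Each full week contributes 2 days from the set (Tue, Thu): 10 × 2 = 20.
The 6 extra days are Sat, Sun, Mon, Tue, Wed, Thu — 2 of them qualify.
Total: 20 + 2 = 22.

22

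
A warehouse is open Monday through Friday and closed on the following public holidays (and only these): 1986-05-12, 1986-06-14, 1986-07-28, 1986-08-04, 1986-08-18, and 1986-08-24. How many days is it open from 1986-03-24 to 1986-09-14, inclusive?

121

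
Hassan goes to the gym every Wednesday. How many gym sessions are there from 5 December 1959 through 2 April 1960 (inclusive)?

5 December 1959 is a Saturday.
From 5 December 1959 to 2 April 1960 is 120 days inclusive.
120 = 7 × 17 + 1, so there are 17 full weeks plus 1 extra day.
Each full week contributes one Wednesday: 17 so far.
The 1 extra day is Sat — none qualify.
Total: 17 + 0 = 17.

17 Wednesdays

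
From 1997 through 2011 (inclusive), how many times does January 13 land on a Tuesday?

3

Day of week of January 13 in each year:
1997: Mon, 1998: Tue ✓, 1999: Wed, 2000: Thu, 2001: Sat, 2002: Sun, 2003: Mon, 2004: Tue ✓, 2005: Thu, 2006: Fri, 2007: Sat, 2008: Sun, 2009: Tue ✓, 2010: Wed, 2011: Thu
Tuesdays: 1998, 2004, 2009.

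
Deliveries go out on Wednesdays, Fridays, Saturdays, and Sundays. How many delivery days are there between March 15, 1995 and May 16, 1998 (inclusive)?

March 15, 1995 is a Wednesday.
The range spans 1159 days (inclusive of both endpoints).
1159 = 7 × 165 + 4, so there are 165 full weeks plus 4 extra days.
Each full week contributes 4 days from the set (Wed, Fri, Sat, Sun): 165 × 4 = 660.
The 4 extra days are Wed, Thu, Fri, Sat — 3 of them qualify.
Total: 660 + 3 = 663.

663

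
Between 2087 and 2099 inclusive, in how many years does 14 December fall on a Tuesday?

2

Day of week of December 14 in each year:
2087: Sun, 2088: Tue ✓, 2089: Wed, 2090: Thu, 2091: Fri, 2092: Sun, 2093: Mon, 2094: Tue ✓, 2095: Wed, 2096: Fri, 2097: Sat, 2098: Sun, 2099: Mon
Tuesdays: 2088, 2094.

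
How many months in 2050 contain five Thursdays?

4

A month has five Thursdays exactly when Thursday falls within its first (length − 28) days.
Jan: 31 days, starts Sat → 5 of Sat, Sun, Mon
Feb: 28 days, starts Tue → 5 of (none)
Mar: 31 days, starts Tue → 5 of Tue, Wed, Thu ✓
Apr: 30 days, starts Fri → 5 of Fri, Sat
May: 31 days, starts Sun → 5 of Sun, Mon, Tue
Jun: 30 days, starts Wed → 5 of Wed, Thu ✓
Jul: 31 days, starts Fri → 5 of Fri, Sat, Sun
Aug: 31 days, starts Mon → 5 of Mon, Tue, Wed
Sep: 30 days, starts Thu → 5 of Thu, Fri ✓
Oct: 31 days, starts Sat → 5 of Sat, Sun, Mon
Nov: 30 days, starts Tue → 5 of Tue, Wed
Dec: 31 days, starts Thu → 5 of Thu, Fri, Sat ✓
Months with five Thursdays: Mar, Jun, Sep, Dec.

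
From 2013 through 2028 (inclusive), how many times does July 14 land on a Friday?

3

Day of week of July 14 in each year:
2013: Sun, 2014: Mon, 2015: Tue, 2016: Thu, 2017: Fri ✓, 2018: Sat, 2019: Sun, 2020: Tue, 2021: Wed, 2022: Thu, 2023: Fri ✓, 2024: Sun, 2025: Mon, 2026: Tue, 2027: Wed, 2028: Fri ✓
Fridays: 2017, 2023, 2028.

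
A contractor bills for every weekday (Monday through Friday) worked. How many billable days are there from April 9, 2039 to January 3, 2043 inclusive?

April 9, 2039 is a Saturday.
From April 9, 2039 to January 3, 2043 is 1366 days inclusive.
1366 = 7 × 195 + 1, so there are 195 full weeks plus 1 extra day.
Each full week contributes 5 weekdays (Mon–Fri): 195 × 5 = 975.
The 1 extra day is Sat — none qualify.
Total: 975 + 0 = 975.

975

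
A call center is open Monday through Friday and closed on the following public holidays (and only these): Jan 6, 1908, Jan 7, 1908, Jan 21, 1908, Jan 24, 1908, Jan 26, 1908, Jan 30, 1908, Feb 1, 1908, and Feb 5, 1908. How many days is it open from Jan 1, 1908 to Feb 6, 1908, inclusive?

21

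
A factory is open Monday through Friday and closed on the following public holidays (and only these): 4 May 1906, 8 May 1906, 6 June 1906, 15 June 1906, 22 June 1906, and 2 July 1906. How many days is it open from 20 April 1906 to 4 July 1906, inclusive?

20 April 1906 is a Friday.
The range spans 76 days (inclusive of both endpoints).
76 = 7 × 10 + 6, so there are 10 full weeks plus 6 extra days.
Each full week contributes 5 weekdays (Mon–Fri): 10 × 5 = 50.
The 6 extra days are Friday, Saturday, Sunday, Monday, Tuesday, Wednesday — 4 of them qualify.
Total: 50 + 4 = 54.
Holidays: 4 May 1906 (Fri); 8 May 1906 (Tue); 6 June 1906 (Wed); 15 June 1906 (Fri); 22 June 1906 (Fri); 2 July 1906 (Mon).
All 6 holidays fall on weekdays, so subtract 6.
Business days: 54 − 6 = 48.

48 business days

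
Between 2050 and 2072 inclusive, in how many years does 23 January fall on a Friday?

Day of week of January 23 in each year:
2050: Sun, 2051: Mon, 2052: Tue, 2053: Thu, 2054: Fri ✓, 2055: Sat, 2056: Sun, 2057: Tue, 2058: Wed, 2059: Thu, 2060: Fri ✓, 2061: Sun, 2062: Mon, 2063: Tue, 2064: Wed, 2065: Fri ✓, 2066: Sat, 2067: Sun, 2068: Mon, 2069: Wed, 2070: Thu, 2071: Fri ✓, 2072: Sat
Fridays: 2054, 2060, 2065, 2071.

4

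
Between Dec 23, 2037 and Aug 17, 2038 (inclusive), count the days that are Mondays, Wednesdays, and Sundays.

102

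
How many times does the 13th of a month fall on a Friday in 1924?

The 13th falls on a Friday when the month's 13th has weekday Fri.
Jan 13 is Sun; Feb 13 is Wed; Mar 13 is Thu; Apr 13 is Sun; May 13 is Tue; Jun 13 is Fri ✓; Jul 13 is Sun; Aug 13 is Wed; Sep 13 is Sat; Oct 13 is Mon; Nov 13 is Thu; Dec 13 is Sat.
Friday the 13ths: Jun.

1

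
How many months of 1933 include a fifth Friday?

A month has five Fridays exactly when Friday falls within its first (length − 28) days.
Jan: 31 days, starts Sun → 5 of Sun, Mon, Tue
Feb: 28 days, starts Wed → 5 of (none)
Mar: 31 days, starts Wed → 5 of Wed, Thu, Fri ✓
Apr: 30 days, starts Sat → 5 of Sat, Sun
May: 31 days, starts Mon → 5 of Mon, Tue, Wed
Jun: 30 days, starts Thu → 5 of Thu, Fri ✓
Jul: 31 days, starts Sat → 5 of Sat, Sun, Mon
Aug: 31 days, starts Tue → 5 of Tue, Wed, Thu
Sep: 30 days, starts Fri → 5 of Fri, Sat ✓
Oct: 31 days, starts Sun → 5 of Sun, Mon, Tue
Nov: 30 days, starts Wed → 5 of Wed, Thu
Dec: 31 days, starts Fri → 5 of Fri, Sat, Sun ✓
Months with five Fridays: Mar, Jun, Sep, Dec.

4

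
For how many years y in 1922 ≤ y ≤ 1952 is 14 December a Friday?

5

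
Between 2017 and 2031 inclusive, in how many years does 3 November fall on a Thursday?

Day of week of November 3 in each year:
2017: Fri, 2018: Sat, 2019: Sun, 2020: Tue, 2021: Wed, 2022: Thu ✓, 2023: Fri, 2024: Sun, 2025: Mon, 2026: Tue, 2027: Wed, 2028: Fri, 2029: Sat, 2030: Sun, 2031: Mon
Thursdays: 2022.

1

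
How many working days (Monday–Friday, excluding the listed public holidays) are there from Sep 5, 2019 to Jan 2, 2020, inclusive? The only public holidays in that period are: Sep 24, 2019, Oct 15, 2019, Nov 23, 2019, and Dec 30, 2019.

83 working days

Sep 5, 2019 is a Thursday.
That's 120 days from start to end, counting both.
120 = 7 × 17 + 1, so there are 17 full weeks plus 1 extra day.
Each full week contributes 5 weekdays (Mon–Fri): 17 × 5 = 85.
The 1 extra day is Thu — 1 of them qualifies.
Total: 85 + 1 = 86.
Holidays: Sep 24, 2019 (Tue); Oct 15, 2019 (Tue); Nov 23, 2019 (Sat); Dec 30, 2019 (Mon).
3 of the 4 holidays fall on weekdays; the rest are weekends and were already excluded.
Business days: 86 − 3 = 83.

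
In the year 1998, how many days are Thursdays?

January 1, 1998 is a Thursday.
The range spans 365 days (inclusive of both endpoints).
365 = 7 × 52 + 1, so there are 52 full weeks plus 1 extra day.
Each full week contributes one Thursday: 52 so far.
The 1 extra day is Thu — 1 of them qualifies.
Total: 52 + 1 = 53.

53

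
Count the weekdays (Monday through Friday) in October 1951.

October 1, 1951 is a Monday.
The range spans 31 days (inclusive of both endpoints).
31 = 7 × 4 + 3, so there are 4 full weeks plus 3 extra days.
Each full week contributes 5 weekdays (Mon–Fri): 4 × 5 = 20.
The 3 extra days are Monday, Tuesday, Wednesday — 3 of them qualify.
Total: 20 + 3 = 23.

23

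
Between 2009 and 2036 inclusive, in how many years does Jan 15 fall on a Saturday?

4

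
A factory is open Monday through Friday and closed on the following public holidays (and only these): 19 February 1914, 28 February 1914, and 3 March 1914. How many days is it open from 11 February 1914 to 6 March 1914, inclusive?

16

11 February 1914 is a Wednesday.
From 11 February 1914 to 6 March 1914 is 24 days inclusive.
24 = 7 × 3 + 3, so there are 3 full weeks plus 3 extra days.
Each full week contributes 5 weekdays (Mon–Fri): 3 × 5 = 15.
The 3 extra days are Wednesday, Thursday, Friday — 3 of them qualify.
Total: 15 + 3 = 18.
Holidays: 19 February 1914 (Thu); 28 February 1914 (Sat); 3 March 1914 (Tue).
2 of the 3 holidays fall on weekdays; the rest are weekends and were already excluded.
Business days: 18 − 2 = 16.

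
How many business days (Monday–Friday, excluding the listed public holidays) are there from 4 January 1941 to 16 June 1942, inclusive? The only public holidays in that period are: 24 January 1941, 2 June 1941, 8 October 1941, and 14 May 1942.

373

4 January 1941 is a Saturday.
The range spans 529 days (inclusive of both endpoints).
529 = 7 × 75 + 4, so there are 75 full weeks plus 4 extra days.
Each full week contributes 5 weekdays (Mon–Fri): 75 × 5 = 375.
The 4 extra days are Saturday, Sunday, Monday, Tuesday — 2 of them qualify.
Total: 375 + 2 = 377.
Holidays: 24 January 1941 (Fri); 2 June 1941 (Mon); 8 October 1941 (Wed); 14 May 1942 (Thu).
All 4 holidays fall on weekdays, so subtract 4.
Business days: 377 − 4 = 373.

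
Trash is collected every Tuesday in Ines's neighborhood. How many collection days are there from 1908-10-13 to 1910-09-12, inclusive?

1908-10-13 is a Tuesday.
That's 700 days from start to end, counting both.
700 = 7 × 100, so the span is exactly 100 full weeks.
Each full week contributes one Tuesday: 100 so far.

100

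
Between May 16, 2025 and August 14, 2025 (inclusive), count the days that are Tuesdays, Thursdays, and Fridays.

39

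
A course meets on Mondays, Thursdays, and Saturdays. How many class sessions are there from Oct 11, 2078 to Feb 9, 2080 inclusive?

Oct 11, 2078 is a Tuesday.
From Oct 11, 2078 to Feb 9, 2080 is 487 days inclusive.
487 = 7 × 69 + 4, so there are 69 full weeks plus 4 extra days.
Each full week contributes 3 days from the set (Mon, Thu, Sat): 69 × 3 = 207.
The 4 extra days are Tue, Wed, Thu, Fri — 1 of them qualifies.
Total: 207 + 1 = 208.

208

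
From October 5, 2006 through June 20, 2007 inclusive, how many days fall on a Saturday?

37

October 5, 2006 is a Thursday.
The range spans 259 days (inclusive of both endpoints).
259 = 7 × 37, so the span is exactly 37 full weeks.
Each full week contributes one Saturday: 37 so far.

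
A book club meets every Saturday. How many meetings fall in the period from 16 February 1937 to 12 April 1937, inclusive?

8

16 February 1937 is a Tuesday.
The range spans 56 days (inclusive of both endpoints).
56 = 7 × 8, so the span is exactly 8 full weeks.
Each full week contributes one Saturday: 8 so far.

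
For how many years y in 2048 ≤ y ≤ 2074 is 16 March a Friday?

4

Day of week of March 16 in each year:
2048: Mon, 2049: Tue, 2050: Wed, 2051: Thu, 2052: Sat, 2053: Sun, 2054: Mon, 2055: Tue, 2056: Thu, 2057: Fri ✓, 2058: Sat, 2059: Sun, 2060: Tue, 2061: Wed, 2062: Thu, 2063: Fri ✓, 2064: Sun, 2065: Mon, 2066: Tue, 2067: Wed, 2068: Fri ✓, 2069: Sat, 2070: Sun, 2071: Mon, 2072: Wed, 2073: Thu, 2074: Fri ✓
Fridays: 2057, 2063, 2068, 2074.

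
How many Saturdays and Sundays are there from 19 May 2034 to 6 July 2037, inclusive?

19 May 2034 is a Friday.
From 19 May 2034 to 6 July 2037 is 1145 days inclusive.
1145 = 7 × 163 + 4, so there are 163 full weeks plus 4 extra days.
Each full week contributes 2 weekend days (Sat, Sun): 163 × 2 = 326.
The 4 extra days are Friday, Saturday, Sunday, Monday — 2 of them qualify.
Total: 326 + 2 = 328.

328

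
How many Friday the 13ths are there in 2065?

The 13th falls on a Friday when the month's 13th has weekday Fri.
Jan 13 is Tue; Feb 13 is Fri ✓; Mar 13 is Fri ✓; Apr 13 is Mon; May 13 is Wed; Jun 13 is Sat; Jul 13 is Mon; Aug 13 is Thu; Sep 13 is Sun; Oct 13 is Tue; Nov 13 is Fri ✓; Dec 13 is Sun.
Friday the 13ths: Feb, Mar, Nov.

3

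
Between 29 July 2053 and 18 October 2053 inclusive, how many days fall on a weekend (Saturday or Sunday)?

29 July 2053 is a Tuesday.
From 29 July 2053 to 18 October 2053 is 82 days inclusive.
82 = 7 × 11 + 5, so there are 11 full weeks plus 5 extra days.
Each full week contributes 2 weekend days (Sat, Sun): 11 × 2 = 22.
The 5 extra days are Tue, Wed, Thu, Fri, Sat — 1 of them qualifies.
Total: 22 + 1 = 23.

23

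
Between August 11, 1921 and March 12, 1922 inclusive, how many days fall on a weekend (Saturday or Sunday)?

August 11, 1921 is a Thursday.
That's 214 days from start to end, counting both.
214 = 7 × 30 + 4, so there are 30 full weeks plus 4 extra days.
Each full week contributes 2 weekend days (Sat, Sun): 30 × 2 = 60.
The 4 extra days are Thu, Fri, Sat, Sun — 2 of them qualify.
Total: 60 + 2 = 62.

62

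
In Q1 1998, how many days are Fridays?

1 January 1998 is a Thursday.
From 1 January 1998 to 31 March 1998 is 90 days inclusive.
90 = 7 × 12 + 6, so there are 12 full weeks plus 6 extra days.
Each full week contributes one Friday: 12 so far.
The 6 extra days are Thursday, Friday, Saturday, Sunday, Monday, Tuesday — 1 of them qualifies.
Total: 12 + 1 = 13.

13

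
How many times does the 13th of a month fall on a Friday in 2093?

3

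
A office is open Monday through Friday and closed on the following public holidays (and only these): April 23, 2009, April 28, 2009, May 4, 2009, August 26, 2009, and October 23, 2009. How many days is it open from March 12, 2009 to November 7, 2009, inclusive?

March 12, 2009 is a Thursday.
That's 241 days from start to end, counting both.
241 = 7 × 34 + 3, so there are 34 full weeks plus 3 extra days.
Each full week contributes 5 weekdays (Mon–Fri): 34 × 5 = 170.
The 3 extra days are Thursday, Friday, Saturday — 2 of them qualify.
Total: 170 + 2 = 172.
Holidays: April 23, 2009 (Thu); April 28, 2009 (Tue); May 4, 2009 (Mon); August 26, 2009 (Wed); October 23, 2009 (Fri).
All 5 holidays fall on weekdays, so subtract 5.
Business days: 172 − 5 = 167.

167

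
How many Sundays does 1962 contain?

52

Jan 1, 1962 is a Monday.
The range spans 365 days (inclusive of both endpoints).
365 = 7 × 52 + 1, so there are 52 full weeks plus 1 extra day.
Each full week contributes one Sunday: 52 so far.
The 1 extra day is Mon — none qualify.
Total: 52 + 0 = 52.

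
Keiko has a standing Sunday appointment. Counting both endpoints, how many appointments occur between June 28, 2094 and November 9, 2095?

June 28, 2094 is a Monday.
That's 500 days from start to end, counting both.
500 = 7 × 71 + 3, so there are 71 full weeks plus 3 extra days.
Each full week contributes one Sunday: 71 so far.
The 3 extra days are Mon, Tue, Wed — none qualify.
Total: 71 + 0 = 71.

71 Sundays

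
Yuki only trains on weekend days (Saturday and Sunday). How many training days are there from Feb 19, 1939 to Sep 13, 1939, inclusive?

59

Feb 19, 1939 is a Sunday.
That's 207 days from start to end, counting both.
207 = 7 × 29 + 4, so there are 29 full weeks plus 4 extra days.
Each full week contributes 2 weekend days (Sat, Sun): 29 × 2 = 58.
The 4 extra days are Sunday, Monday, Tuesday, Wednesday — 1 of them qualifies.
Total: 58 + 1 = 59.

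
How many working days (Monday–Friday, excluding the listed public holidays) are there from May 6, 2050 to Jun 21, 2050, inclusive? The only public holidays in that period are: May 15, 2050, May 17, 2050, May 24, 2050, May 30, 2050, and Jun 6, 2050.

May 6, 2050 is a Friday.
From May 6, 2050 to Jun 21, 2050 is 47 days inclusive.
47 = 7 × 6 + 5, so there are 6 full weeks plus 5 extra days.
Each full week contributes 5 weekdays (Mon–Fri): 6 × 5 = 30.
The 5 extra days are Friday, Saturday, Sunday, Monday, Tuesday — 3 of them qualify.
Total: 30 + 3 = 33.
Holidays: May 15, 2050 (Sun); May 17, 2050 (Tue); May 24, 2050 (Tue); May 30, 2050 (Mon); Jun 6, 2050 (Mon).
4 of the 5 holidays fall on weekdays; the rest are weekends and were already excluded.
Business days: 33 − 4 = 29.

29 working days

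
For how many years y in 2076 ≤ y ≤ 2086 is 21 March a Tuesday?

2

Day of week of March 21 in each year:
2076: Sat, 2077: Sun, 2078: Mon, 2079: Tue ✓, 2080: Thu, 2081: Fri, 2082: Sat, 2083: Sun, 2084: Tue ✓, 2085: Wed, 2086: Thu
Tuesdays: 2079, 2084.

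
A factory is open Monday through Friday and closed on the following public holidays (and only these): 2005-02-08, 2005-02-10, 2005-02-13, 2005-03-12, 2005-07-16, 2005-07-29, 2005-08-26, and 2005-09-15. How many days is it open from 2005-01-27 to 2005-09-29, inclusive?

171 working days

2005-01-27 is a Thursday.
The range spans 246 days (inclusive of both endpoints).
246 = 7 × 35 + 1, so there are 35 full weeks plus 1 extra day.
Each full week contributes 5 weekdays (Mon–Fri): 35 × 5 = 175.
The 1 extra day is Thu — 1 of them qualifies.
Total: 175 + 1 = 176.
Holidays: 2005-02-08 (Tue); 2005-02-10 (Thu); 2005-02-13 (Sun); 2005-03-12 (Sat); 2005-07-16 (Sat); 2005-07-29 (Fri); 2005-08-26 (Fri); 2005-09-15 (Thu).
5 of the 8 holidays fall on weekdays; the rest are weekends and were already excluded.
Business days: 176 − 5 = 171.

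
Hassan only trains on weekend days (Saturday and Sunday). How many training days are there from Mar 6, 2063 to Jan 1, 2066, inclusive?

Mar 6, 2063 is a Tuesday.
That's 1033 days from start to end, counting both.
1033 = 7 × 147 + 4, so there are 147 full weeks plus 4 extra days.
Each full week contributes 2 weekend days (Sat, Sun): 147 × 2 = 294.
The 4 extra days are Tue, Wed, Thu, Fri — none qualify.
Total: 294 + 0 = 294.

294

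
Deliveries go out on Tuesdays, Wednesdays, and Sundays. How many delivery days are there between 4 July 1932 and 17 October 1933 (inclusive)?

4 July 1932 is a Monday.
That's 471 days from start to end, counting both.
471 = 7 × 67 + 2, so there are 67 full weeks plus 2 extra days.
Each full week contributes 3 days from the set (Tue, Wed, Sun): 67 × 3 = 201.
The 2 extra days are Mon, Tue — 1 of them qualifies.
Total: 201 + 1 = 202.

202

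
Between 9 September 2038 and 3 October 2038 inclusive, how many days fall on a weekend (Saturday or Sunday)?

8

9 September 2038 is a Thursday.
That's 25 days from start to end, counting both.
25 = 7 × 3 + 4, so there are 3 full weeks plus 4 extra days.
Each full week contributes 2 weekend days (Sat, Sun): 3 × 2 = 6.
The 4 extra days are Thu, Fri, Sat, Sun — 2 of them qualify.
Total: 6 + 2 = 8.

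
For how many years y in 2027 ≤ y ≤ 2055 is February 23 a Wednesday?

4

Day of week of February 23 in each year:
2027: Tue, 2028: Wed ✓, 2029: Fri, 2030: Sat, 2031: Sun, 2032: Mon, 2033: Wed ✓, 2034: Thu, 2035: Fri, 2036: Sat, 2037: Mon, 2038: Tue, 2039: Wed ✓, 2040: Thu, 2041: Sat, 2042: Sun, 2043: Mon, 2044: Tue, 2045: Thu, 2046: Fri, 2047: Sat, 2048: Sun, 2049: Tue, 2050: Wed ✓, 2051: Thu, 2052: Fri, 2053: Sun, 2054: Mon, 2055: Tue
Wednesdays: 2028, 2033, 2039, 2050.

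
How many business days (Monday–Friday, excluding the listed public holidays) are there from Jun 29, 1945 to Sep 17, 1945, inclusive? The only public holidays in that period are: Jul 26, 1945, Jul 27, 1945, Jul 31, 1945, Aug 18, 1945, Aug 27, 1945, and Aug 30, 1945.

Jun 29, 1945 is a Friday.
That's 81 days from start to end, counting both.
81 = 7 × 11 + 4, so there are 11 full weeks plus 4 extra days.
Each full week contributes 5 weekdays (Mon–Fri): 11 × 5 = 55.
The 4 extra days are Friday, Saturday, Sunday, Monday — 2 of them qualify.
Total: 55 + 2 = 57.
Holidays: Jul 26, 1945 (Thu); Jul 27, 1945 (Fri); Jul 31, 1945 (Tue); Aug 18, 1945 (Sat); Aug 27, 1945 (Mon); Aug 30, 1945 (Thu).
5 of the 6 holidays fall on weekdays; the rest are weekends and were already excluded.
Business days: 57 − 5 = 52.

52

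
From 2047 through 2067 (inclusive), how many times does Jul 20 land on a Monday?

Day of week of July 20 in each year:
2047: Sat, 2048: Mon ✓, 2049: Tue, 2050: Wed, 2051: Thu, 2052: Sat, 2053: Sun, 2054: Mon ✓, 2055: Tue, 2056: Thu, 2057: Fri, 2058: Sat, 2059: Sun, 2060: Tue, 2061: Wed, 2062: Thu, 2063: Fri, 2064: Sun, 2065: Mon ✓, 2066: Tue, 2067: Wed
Mondays: 2048, 2054, 2065.

3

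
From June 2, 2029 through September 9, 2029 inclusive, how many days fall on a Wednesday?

14 Wednesdays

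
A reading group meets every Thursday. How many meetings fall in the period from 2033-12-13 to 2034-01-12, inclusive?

5

2033-12-13 is a Tuesday.
That's 31 days from start to end, counting both.
31 = 7 × 4 + 3, so there are 4 full weeks plus 3 extra days.
Each full week contributes one Thursday: 4 so far.
The 3 extra days are Tue, Wed, Thu — 1 of them qualifies.
Total: 4 + 1 = 5.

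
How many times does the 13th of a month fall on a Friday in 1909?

1

The 13th falls on a Friday when the month's 13th has weekday Fri.
Jan 13 is Wed; Feb 13 is Sat; Mar 13 is Sat; Apr 13 is Tue; May 13 is Thu; Jun 13 is Sun; Jul 13 is Tue; Aug 13 is Fri ✓; Sep 13 is Mon; Oct 13 is Wed; Nov 13 is Sat; Dec 13 is Mon.
Friday the 13ths: Aug.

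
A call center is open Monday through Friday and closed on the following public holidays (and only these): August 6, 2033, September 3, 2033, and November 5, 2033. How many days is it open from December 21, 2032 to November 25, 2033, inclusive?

December 21, 2032 is a Tuesday.
From December 21, 2032 to November 25, 2033 is 340 days inclusive.
340 = 7 × 48 + 4, so there are 48 full weeks plus 4 extra days.
Each full week contributes 5 weekdays (Mon–Fri): 48 × 5 = 240.
The 4 extra days are Tuesday, Wednesday, Thursday, Friday — 4 of them qualify.
Total: 240 + 4 = 244.
Holidays: August 6, 2033 (Sat); September 3, 2033 (Sat); November 5, 2033 (Sat).
None of the 3 holidays fall on a weekday, so nothing to subtract.
Business days: 244 − 0 = 244.

244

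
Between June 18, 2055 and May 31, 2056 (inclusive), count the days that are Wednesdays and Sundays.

100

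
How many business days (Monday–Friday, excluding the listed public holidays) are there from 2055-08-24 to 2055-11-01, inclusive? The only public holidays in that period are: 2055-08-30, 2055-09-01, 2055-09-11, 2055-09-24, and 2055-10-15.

2055-08-24 is a Tuesday.
That's 70 days from start to end, counting both.
70 = 7 × 10, so the span is exactly 10 full weeks.
Each full week contributes 5 weekdays (Mon–Fri): 10 × 5 = 50.
Holidays: 2055-08-30 (Mon); 2055-09-01 (Wed); 2055-09-11 (Sat); 2055-09-24 (Fri); 2055-10-15 (Fri).
4 of the 5 holidays fall on weekdays; the rest are weekends and were already excluded.
Business days: 50 − 4 = 46.

46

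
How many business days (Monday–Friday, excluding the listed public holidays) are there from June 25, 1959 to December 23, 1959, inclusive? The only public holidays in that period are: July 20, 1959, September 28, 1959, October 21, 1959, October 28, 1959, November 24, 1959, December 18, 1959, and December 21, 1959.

June 25, 1959 is a Thursday.
The range spans 182 days (inclusive of both endpoints).
182 = 7 × 26, so the span is exactly 26 full weeks.
Each full week contributes 5 weekdays (Mon–Fri): 26 × 5 = 130.
Total: 130.
Holidays: July 20, 1959 (Mon); September 28, 1959 (Mon); October 21, 1959 (Wed); October 28, 1959 (Wed); November 24, 1959 (Tue); December 18, 1959 (Fri); December 21, 1959 (Mon).
All 7 holidays fall on weekdays, so subtract 7.
Business days: 130 − 7 = 123.

123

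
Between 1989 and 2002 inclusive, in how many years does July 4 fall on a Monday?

Day of week of July 4 in each year:
1989: Tue, 1990: Wed, 1991: Thu, 1992: Sat, 1993: Sun, 1994: Mon ✓, 1995: Tue, 1996: Thu, 1997: Fri, 1998: Sat, 1999: Sun, 2000: Tue, 2001: Wed, 2002: Thu
Mondays: 1994.

1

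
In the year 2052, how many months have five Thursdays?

4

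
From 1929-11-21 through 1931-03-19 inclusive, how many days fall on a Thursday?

70

1929-11-21 is a Thursday.
That's 484 days from start to end, counting both.
484 = 7 × 69 + 1, so there are 69 full weeks plus 1 extra day.
Each full week contributes one Thursday: 69 so far.
The 1 extra day is Thursday — 1 of them qualifies.
Total: 69 + 1 = 70.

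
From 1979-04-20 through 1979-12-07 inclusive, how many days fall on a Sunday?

1979-04-20 is a Friday.
That's 232 days from start to end, counting both.
232 = 7 × 33 + 1, so there are 33 full weeks plus 1 extra day.
Each full week contributes one Sunday: 33 so far.
The 1 extra day is Fri — none qualify.
Total: 33 + 0 = 33.

33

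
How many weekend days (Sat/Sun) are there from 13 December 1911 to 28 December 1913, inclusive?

214

13 December 1911 is a Wednesday.
The range spans 747 days (inclusive of both endpoints).
747 = 7 × 106 + 5, so there are 106 full weeks plus 5 extra days.
Each full week contributes 2 weekend days (Sat, Sun): 106 × 2 = 212.
The 5 extra days are Wed, Thu, Fri, Sat, Sun — 2 of them qualify.
Total: 212 + 2 = 214.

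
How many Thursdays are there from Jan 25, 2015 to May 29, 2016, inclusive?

70

Jan 25, 2015 is a Sunday.
That's 491 days from start to end, counting both.
491 = 7 × 70 + 1, so there are 70 full weeks plus 1 extra day.
Each full week contributes one Thursday: 70 so far.
The 1 extra day is Sun — none qualify.
Total: 70 + 0 = 70.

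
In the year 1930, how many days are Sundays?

Jan 1, 1930 is a Wednesday.
From Jan 1, 1930 to Dec 31, 1930 is 365 days inclusive.
365 = 7 × 52 + 1, so there are 52 full weeks plus 1 extra day.
Each full week contributes one Sunday: 52 so far.
The 1 extra day is Wednesday — none qualify.
Total: 52 + 0 = 52.

52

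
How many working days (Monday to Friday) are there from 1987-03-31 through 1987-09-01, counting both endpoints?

1987-03-31 is a Tuesday.
That's 155 days from start to end, counting both.
155 = 7 × 22 + 1, so there are 22 full weeks plus 1 extra day.
Each full week contributes 5 weekdays (Mon–Fri): 22 × 5 = 110.
The 1 extra day is Tue — 1 of them qualifies.
Total: 110 + 1 = 111.

111 weekdays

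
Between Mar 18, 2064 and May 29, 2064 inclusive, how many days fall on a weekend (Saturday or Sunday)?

Mar 18, 2064 is a Tuesday.
That's 73 days from start to end, counting both.
73 = 7 × 10 + 3, so there are 10 full weeks plus 3 extra days.
Each full week contributes 2 weekend days (Sat, Sun): 10 × 2 = 20.
The 3 extra days are Tue, Wed, Thu — none qualify.
Total: 20 + 0 = 20.

20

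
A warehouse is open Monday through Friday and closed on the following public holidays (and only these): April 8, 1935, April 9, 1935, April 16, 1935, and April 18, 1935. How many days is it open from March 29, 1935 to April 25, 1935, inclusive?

16

March 29, 1935 is a Friday.
That's 28 days from start to end, counting both.
28 = 7 × 4, so the span is exactly 4 full weeks.
Each full week contributes 5 weekdays (Mon–Fri): 4 × 5 = 20.
Total: 20.
Holidays: April 8, 1935 (Mon); April 9, 1935 (Tue); April 16, 1935 (Tue); April 18, 1935 (Thu).
All 4 holidays fall on weekdays, so subtract 4.
Business days: 20 − 4 = 16.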